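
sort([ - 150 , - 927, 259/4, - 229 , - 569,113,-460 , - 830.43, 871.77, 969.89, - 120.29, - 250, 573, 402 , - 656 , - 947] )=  [ - 947, - 927, - 830.43, - 656 , - 569, - 460,-250  , - 229, - 150,-120.29, 259/4,113,402, 573, 871.77,969.89 ]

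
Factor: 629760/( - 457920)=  - 2^4*3^( - 2 ) * 41^1*53^( - 1 ) = - 656/477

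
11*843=9273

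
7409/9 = 823+2/9= 823.22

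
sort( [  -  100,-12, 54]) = [ - 100, - 12,54] 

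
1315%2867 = 1315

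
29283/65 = 29283/65 = 450.51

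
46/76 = 23/38 = 0.61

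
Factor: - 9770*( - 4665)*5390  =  2^2 * 3^1*5^3*7^2 *11^1 * 311^1*977^1 = 245660299500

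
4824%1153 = 212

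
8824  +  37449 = 46273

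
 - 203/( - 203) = 1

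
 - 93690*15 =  - 1405350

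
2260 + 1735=3995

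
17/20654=17/20654=0.00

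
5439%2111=1217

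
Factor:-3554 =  - 2^1*1777^1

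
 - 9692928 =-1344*7212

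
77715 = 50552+27163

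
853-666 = 187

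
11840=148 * 80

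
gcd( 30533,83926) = 1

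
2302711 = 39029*59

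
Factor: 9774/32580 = 2^(  -  1)*3^1*5^( - 1 ) = 3/10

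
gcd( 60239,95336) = 1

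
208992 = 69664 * 3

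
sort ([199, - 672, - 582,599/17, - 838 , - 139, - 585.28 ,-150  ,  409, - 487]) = [- 838, - 672, - 585.28, - 582, - 487, - 150, - 139,  599/17,199  ,  409]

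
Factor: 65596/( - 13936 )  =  - 16399/3484= - 2^( - 2)*13^( - 1)*23^2*31^1*67^( - 1 ) 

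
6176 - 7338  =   - 1162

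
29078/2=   14539=14539.00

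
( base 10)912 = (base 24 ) 1e0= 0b1110010000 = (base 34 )qs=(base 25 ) 1BC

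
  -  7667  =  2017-9684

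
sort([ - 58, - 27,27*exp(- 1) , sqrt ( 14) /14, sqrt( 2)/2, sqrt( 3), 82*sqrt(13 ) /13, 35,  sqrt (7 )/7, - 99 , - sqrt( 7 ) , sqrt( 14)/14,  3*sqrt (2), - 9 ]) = [ - 99, - 58, - 27, - 9, - sqrt( 7 ), sqrt(14 ) /14,sqrt (14) /14,sqrt( 7)/7, sqrt(2 ) /2,sqrt ( 3 ),  3 * sqrt(2 ),  27*exp( - 1) , 82*sqrt( 13) /13, 35 ]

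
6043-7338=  -1295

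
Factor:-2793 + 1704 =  - 1089 = -  3^2*11^2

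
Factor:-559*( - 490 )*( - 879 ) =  - 240766890 = - 2^1*3^1*5^1*7^2*13^1*43^1*293^1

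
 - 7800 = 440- 8240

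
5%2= 1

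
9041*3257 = 29446537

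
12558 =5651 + 6907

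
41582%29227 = 12355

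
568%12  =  4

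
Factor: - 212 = -2^2*53^1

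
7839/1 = 7839= 7839.00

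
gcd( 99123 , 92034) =3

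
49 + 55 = 104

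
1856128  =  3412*544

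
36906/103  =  36906/103  =  358.31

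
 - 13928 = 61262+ - 75190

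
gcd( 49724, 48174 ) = 62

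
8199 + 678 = 8877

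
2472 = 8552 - 6080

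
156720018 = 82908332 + 73811686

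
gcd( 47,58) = 1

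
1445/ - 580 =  - 3 + 59/116= - 2.49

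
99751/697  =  99751/697  =  143.11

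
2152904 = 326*6604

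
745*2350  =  1750750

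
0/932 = 0 = 0.00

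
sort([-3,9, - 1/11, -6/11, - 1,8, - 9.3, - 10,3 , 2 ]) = [-10 , - 9.3, - 3, - 1, - 6/11, - 1/11,2,3 , 8,9 ] 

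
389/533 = 389/533  =  0.73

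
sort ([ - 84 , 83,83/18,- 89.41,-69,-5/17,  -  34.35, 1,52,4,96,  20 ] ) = [-89.41 ,-84, - 69 ,-34.35, - 5/17, 1, 4,83/18, 20,52,83, 96] 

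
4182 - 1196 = 2986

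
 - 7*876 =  - 6132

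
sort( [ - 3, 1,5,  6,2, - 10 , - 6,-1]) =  [ - 10,-6, - 3,-1, 1,  2, 5, 6 ]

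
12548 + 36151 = 48699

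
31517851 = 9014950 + 22502901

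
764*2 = 1528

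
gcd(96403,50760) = 1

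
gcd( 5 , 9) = 1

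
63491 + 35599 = 99090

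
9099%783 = 486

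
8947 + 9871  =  18818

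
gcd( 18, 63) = 9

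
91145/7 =13020 + 5/7= 13020.71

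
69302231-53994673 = 15307558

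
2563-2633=  -  70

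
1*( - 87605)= - 87605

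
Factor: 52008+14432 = 66440 = 2^3*5^1*11^1*151^1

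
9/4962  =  3/1654 = 0.00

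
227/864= 227/864 = 0.26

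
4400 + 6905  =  11305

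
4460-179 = 4281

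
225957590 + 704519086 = 930476676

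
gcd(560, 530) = 10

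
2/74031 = 2/74031 =0.00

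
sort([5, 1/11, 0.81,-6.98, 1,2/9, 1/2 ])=[ -6.98, 1/11, 2/9, 1/2,0.81, 1, 5] 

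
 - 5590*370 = - 2068300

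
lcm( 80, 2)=80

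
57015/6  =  19005/2 = 9502.50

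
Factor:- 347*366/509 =-2^1*3^1*61^1*347^1*509^(-1) = - 127002/509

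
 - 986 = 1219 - 2205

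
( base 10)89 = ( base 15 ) 5E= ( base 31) 2R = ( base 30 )2T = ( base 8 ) 131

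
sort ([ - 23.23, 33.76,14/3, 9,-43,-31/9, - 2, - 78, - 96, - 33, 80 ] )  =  [ - 96, - 78, - 43,  -  33,-23.23, - 31/9, -2,14/3, 9, 33.76,  80 ] 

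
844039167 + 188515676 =1032554843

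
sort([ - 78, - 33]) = [-78,  -  33] 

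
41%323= 41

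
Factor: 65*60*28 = 109200 =2^4*3^1*5^2*7^1*13^1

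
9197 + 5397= 14594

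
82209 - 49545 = 32664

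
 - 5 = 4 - 9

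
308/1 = 308 = 308.00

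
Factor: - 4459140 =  - 2^2*3^2*5^1*7^1*3539^1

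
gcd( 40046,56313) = 1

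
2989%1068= 853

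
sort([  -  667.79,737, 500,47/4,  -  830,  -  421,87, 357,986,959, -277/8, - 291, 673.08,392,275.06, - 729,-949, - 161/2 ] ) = [ - 949, - 830, - 729, - 667.79, - 421, - 291,-161/2, - 277/8,47/4,87,275.06, 357,392, 500,673.08 , 737, 959 , 986] 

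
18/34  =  9/17 = 0.53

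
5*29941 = 149705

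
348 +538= 886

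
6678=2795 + 3883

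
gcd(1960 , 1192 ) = 8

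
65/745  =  13/149 = 0.09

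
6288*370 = 2326560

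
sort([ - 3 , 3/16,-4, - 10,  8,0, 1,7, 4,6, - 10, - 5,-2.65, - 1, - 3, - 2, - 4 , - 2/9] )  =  [ - 10, -10, - 5,  -  4, - 4, - 3,-3, - 2.65, - 2, - 1, - 2/9 , 0,3/16,  1,4, 6, 7, 8]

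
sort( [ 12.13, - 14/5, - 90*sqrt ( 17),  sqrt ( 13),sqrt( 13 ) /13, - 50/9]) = [-90*sqrt(  17 ), - 50/9, - 14/5,sqrt( 13)/13,sqrt ( 13),12.13] 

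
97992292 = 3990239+94002053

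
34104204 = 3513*9708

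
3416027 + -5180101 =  - 1764074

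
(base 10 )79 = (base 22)3d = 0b1001111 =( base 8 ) 117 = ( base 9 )87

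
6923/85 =81 + 38/85= 81.45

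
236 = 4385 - 4149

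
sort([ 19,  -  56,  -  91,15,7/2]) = [ - 91, - 56 , 7/2,15,19 ]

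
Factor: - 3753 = - 3^3*139^1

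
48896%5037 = 3563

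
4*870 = 3480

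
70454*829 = 58406366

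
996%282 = 150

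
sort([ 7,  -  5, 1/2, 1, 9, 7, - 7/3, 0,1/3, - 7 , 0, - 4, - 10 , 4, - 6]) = [ - 10,-7,-6, -5, - 4, - 7/3 , 0, 0 , 1/3,1/2, 1,4,7,7, 9]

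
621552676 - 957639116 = - 336086440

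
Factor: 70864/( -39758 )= - 344/193=- 2^3 * 43^1 * 193^(-1)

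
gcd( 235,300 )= 5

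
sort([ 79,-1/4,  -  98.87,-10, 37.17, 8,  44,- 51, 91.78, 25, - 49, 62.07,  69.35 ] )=[-98.87,  -  51, - 49, -10,-1/4, 8,  25,37.17, 44, 62.07 , 69.35,79, 91.78 ] 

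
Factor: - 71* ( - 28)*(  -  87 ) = - 2^2*3^1*7^1*29^1*71^1 = -172956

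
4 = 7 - 3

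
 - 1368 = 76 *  (-18) 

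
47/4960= 47/4960 = 0.01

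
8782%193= 97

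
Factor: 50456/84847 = 2^3*23^ ( - 1 ) * 31^(  -  1 )*53^1 = 424/713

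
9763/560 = 17 + 243/560= 17.43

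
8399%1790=1239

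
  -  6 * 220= - 1320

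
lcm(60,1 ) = 60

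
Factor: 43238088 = 2^3*3^2*600529^1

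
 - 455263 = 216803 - 672066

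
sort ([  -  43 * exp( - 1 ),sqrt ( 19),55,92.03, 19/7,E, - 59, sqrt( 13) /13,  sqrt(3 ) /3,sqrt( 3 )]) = [-59, - 43*exp( - 1 ), sqrt ( 13 ) /13 , sqrt( 3 )/3 , sqrt(3 ) , 19/7,E, sqrt(19), 55, 92.03]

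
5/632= 5/632 = 0.01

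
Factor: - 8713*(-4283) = 37317779 =4283^1*8713^1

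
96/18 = 5 + 1/3= 5.33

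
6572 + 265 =6837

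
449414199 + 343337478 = 792751677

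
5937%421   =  43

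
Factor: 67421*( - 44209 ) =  - 11^1* 4019^1*67421^1 = - 2980614989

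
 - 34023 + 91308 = 57285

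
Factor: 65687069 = 7^1*9383867^1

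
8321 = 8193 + 128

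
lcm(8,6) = 24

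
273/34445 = 273/34445 = 0.01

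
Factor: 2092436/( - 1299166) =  - 2^1*11^( - 1 )*59053^ ( -1)*523109^1 = - 1046218/649583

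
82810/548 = 151+31/274 = 151.11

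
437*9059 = 3958783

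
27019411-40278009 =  - 13258598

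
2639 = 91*29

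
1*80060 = 80060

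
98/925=98/925 = 0.11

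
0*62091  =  0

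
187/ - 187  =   - 1 + 0/1 =-  1.00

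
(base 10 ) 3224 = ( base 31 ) 3B0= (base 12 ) 1a48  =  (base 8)6230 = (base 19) 8HD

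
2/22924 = 1/11462 = 0.00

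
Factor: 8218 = 2^1*7^1*587^1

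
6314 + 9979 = 16293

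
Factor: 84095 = 5^1*11^2*139^1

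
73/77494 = 73/77494 = 0.00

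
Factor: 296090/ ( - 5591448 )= - 2^( - 2 )*3^( - 2 ) * 5^1*29^1*1021^1 * 77659^ ( - 1) = - 148045/2795724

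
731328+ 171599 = 902927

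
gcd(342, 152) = 38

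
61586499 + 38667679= 100254178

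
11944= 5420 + 6524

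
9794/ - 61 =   -  9794/61 = - 160.56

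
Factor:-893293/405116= - 2^ ( - 2)*89^1*10037^1*101279^( - 1 ) 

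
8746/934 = 9 + 170/467 = 9.36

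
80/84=20/21 = 0.95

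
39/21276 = 13/7092 = 0.00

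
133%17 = 14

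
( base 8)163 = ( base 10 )115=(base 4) 1303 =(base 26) 4b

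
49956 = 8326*6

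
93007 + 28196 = 121203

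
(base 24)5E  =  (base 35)3t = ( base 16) 86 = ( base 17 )7F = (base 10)134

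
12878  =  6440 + 6438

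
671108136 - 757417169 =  - 86309033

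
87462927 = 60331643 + 27131284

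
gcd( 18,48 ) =6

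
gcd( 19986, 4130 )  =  2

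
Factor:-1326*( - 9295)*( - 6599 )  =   - 81333796830 = -2^1*3^1*5^1*11^1*13^3*17^1*6599^1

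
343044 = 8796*39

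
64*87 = 5568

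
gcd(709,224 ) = 1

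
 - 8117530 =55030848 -63148378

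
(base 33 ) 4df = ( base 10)4800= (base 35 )3W5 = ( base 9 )6523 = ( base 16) 12c0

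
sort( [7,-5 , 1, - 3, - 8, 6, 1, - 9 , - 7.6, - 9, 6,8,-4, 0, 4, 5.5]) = [ - 9,-9, - 8, - 7.6,- 5, - 4, -3, 0, 1,1, 4, 5.5,  6, 6, 7, 8]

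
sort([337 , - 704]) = [ - 704,337]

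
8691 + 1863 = 10554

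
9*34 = 306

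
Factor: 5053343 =229^1*22067^1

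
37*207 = 7659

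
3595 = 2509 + 1086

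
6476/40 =161+ 9/10 = 161.90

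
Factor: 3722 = 2^1*1861^1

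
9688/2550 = 4844/1275 = 3.80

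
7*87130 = 609910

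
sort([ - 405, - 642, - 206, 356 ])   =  [ - 642,-405, - 206,356]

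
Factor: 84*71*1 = 5964 = 2^2* 3^1*7^1*71^1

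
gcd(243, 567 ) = 81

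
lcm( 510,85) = 510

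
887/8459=887/8459 = 0.10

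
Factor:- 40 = - 2^3 * 5^1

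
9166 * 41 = 375806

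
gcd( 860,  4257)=43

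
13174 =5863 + 7311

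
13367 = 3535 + 9832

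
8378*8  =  67024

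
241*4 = 964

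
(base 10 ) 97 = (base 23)45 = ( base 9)117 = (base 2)1100001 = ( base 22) 49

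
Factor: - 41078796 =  - 2^2*3^1 *11^1*311203^1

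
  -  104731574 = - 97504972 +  - 7226602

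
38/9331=38/9331 = 0.00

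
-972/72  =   - 27/2 =-13.50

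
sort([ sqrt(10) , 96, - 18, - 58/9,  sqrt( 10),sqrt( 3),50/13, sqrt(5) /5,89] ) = [ - 18, - 58/9, sqrt(5 ) /5,  sqrt( 3),sqrt( 10 ),sqrt (10 ),  50/13 , 89, 96] 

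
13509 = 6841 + 6668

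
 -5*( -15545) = 77725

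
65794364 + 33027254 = 98821618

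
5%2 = 1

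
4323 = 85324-81001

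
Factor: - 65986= - 2^1 * 32993^1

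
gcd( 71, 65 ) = 1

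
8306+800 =9106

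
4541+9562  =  14103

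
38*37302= 1417476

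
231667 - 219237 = 12430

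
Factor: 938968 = 2^3*117371^1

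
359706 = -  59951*(-6 ) 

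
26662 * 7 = 186634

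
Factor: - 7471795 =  - 5^1*1494359^1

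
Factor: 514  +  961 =5^2*59^1 = 1475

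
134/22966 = 67/11483 = 0.01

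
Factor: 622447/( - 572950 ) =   -  88921/81850 = -2^( -1)*5^( - 2)*7^1*1637^ ( - 1 )* 12703^1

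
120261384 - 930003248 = - 809741864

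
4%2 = 0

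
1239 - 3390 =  - 2151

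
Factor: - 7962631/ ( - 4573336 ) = 2^( - 3 )*113^( - 1 )*257^1  *5059^(- 1) * 30983^1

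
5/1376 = 5/1376 = 0.00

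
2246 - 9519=-7273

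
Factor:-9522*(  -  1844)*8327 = 2^3*3^2*11^1*23^2* 461^1 * 757^1 = 146210195736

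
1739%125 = 114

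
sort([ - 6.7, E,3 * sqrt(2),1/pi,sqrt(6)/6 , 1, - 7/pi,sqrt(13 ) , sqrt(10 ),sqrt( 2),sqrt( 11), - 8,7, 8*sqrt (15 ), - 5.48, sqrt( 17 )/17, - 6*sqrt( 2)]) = [ - 6*sqrt ( 2), - 8, - 6.7,-5.48, - 7/pi,sqrt ( 17)/17,1/pi,sqrt( 6)/6,1, sqrt( 2 ),E,  sqrt(10 ), sqrt(11) , sqrt ( 13), 3*sqrt(2),7 , 8 * sqrt(15)]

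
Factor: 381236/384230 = 2^1*5^( - 1)*7^(-1)*11^ ( - 1)*191^1 = 382/385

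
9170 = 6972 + 2198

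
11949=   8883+3066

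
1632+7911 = 9543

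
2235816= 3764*594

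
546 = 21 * 26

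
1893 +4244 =6137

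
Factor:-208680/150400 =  - 2^ ( - 4 )*3^1*5^( - 1)*37^1 = - 111/80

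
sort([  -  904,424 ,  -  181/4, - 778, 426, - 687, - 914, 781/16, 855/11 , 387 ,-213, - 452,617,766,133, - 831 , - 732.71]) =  [ - 914, - 904 , - 831,-778, - 732.71, - 687 , - 452, - 213, - 181/4 , 781/16, 855/11, 133, 387,424,426,  617,766]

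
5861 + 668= 6529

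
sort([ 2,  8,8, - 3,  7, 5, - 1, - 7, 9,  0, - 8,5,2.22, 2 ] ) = [ - 8, - 7, - 3, - 1,0, 2,  2,2.22, 5, 5,7,8,8, 9] 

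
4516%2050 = 416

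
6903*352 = 2429856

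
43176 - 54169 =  - 10993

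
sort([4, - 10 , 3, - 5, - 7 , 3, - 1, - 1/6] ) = [ - 10, - 7,-5, - 1, - 1/6, 3,3, 4] 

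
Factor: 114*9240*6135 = 6462363600 = 2^4 * 3^3*5^2*7^1*11^1*19^1 * 409^1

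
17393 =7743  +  9650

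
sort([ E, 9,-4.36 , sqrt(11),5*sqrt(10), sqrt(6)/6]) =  [ - 4.36, sqrt(6 )/6 , E, sqrt( 11),  9,5*sqrt(10)]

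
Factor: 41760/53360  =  2^1*3^2*23^( - 1)  =  18/23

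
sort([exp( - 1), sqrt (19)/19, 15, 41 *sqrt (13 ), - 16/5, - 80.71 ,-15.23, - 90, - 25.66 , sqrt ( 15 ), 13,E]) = [ - 90, - 80.71, - 25.66, - 15.23,-16/5,sqrt(19 ) /19 , exp( - 1), E,sqrt( 15), 13, 15,41* sqrt(13 )]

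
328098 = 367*894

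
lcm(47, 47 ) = 47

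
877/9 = 877/9 = 97.44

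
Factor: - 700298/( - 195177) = 958/267 = 2^1*3^( - 1)*89^( - 1)*479^1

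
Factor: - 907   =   - 907^1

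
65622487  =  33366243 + 32256244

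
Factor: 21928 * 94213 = 2^3*7^1*43^1*313^1*2741^1=2065902664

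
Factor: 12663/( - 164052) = - 67/868=   - 2^( - 2)*7^ ( - 1)*31^(- 1 )*67^1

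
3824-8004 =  - 4180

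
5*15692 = 78460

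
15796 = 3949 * 4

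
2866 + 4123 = 6989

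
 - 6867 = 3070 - 9937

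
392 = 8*49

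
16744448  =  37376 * 448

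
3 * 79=237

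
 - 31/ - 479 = 31/479 = 0.06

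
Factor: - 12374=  - 2^1 *23^1*269^1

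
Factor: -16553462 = -2^1*1559^1*5309^1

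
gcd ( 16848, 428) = 4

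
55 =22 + 33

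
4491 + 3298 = 7789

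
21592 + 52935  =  74527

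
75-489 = - 414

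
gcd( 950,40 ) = 10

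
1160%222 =50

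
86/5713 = 86/5713 = 0.02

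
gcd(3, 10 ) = 1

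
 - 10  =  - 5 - 5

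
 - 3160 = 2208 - 5368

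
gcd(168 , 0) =168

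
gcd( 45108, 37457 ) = 7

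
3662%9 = 8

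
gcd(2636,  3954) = 1318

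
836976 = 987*848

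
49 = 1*49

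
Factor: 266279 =13^1 * 20483^1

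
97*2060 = 199820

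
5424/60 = 90 + 2/5 = 90.40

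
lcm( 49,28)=196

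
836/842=418/421=0.99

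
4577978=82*55829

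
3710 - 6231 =- 2521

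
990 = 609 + 381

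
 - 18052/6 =-3009 + 1/3 = - 3008.67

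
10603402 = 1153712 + 9449690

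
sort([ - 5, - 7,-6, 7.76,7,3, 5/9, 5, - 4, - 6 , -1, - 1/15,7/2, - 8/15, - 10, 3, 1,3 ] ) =[ - 10, - 7,-6, - 6,-5, - 4, - 1, - 8/15,-1/15,5/9, 1,3,  3,  3 , 7/2,5,7,7.76 ]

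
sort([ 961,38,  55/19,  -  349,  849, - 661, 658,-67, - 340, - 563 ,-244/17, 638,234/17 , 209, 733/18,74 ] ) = [ - 661 , - 563, -349, -340, - 67, -244/17,55/19 , 234/17,38, 733/18,74 , 209,638 , 658, 849, 961] 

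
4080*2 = 8160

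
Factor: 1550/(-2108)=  - 25/34 = - 2^(-1)*5^2*17^(  -  1)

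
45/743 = 45/743  =  0.06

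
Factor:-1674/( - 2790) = 3/5 = 3^1*5^( - 1 )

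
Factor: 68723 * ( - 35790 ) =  - 2^1*3^1*5^1*19^1*1193^1 * 3617^1=- 2459596170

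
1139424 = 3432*332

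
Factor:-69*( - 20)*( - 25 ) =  - 2^2*3^1*5^3*  23^1 = - 34500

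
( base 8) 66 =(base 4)312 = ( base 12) 46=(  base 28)1Q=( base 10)54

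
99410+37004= 136414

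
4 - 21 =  - 17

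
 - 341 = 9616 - 9957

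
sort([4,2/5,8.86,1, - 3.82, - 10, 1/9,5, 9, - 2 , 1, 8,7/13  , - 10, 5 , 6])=[ - 10, - 10, - 3.82, - 2, 1/9,2/5 , 7/13, 1,1, 4, 5, 5, 6, 8 , 8.86,9 ] 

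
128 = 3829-3701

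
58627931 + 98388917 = 157016848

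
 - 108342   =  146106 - 254448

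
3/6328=3/6328= 0.00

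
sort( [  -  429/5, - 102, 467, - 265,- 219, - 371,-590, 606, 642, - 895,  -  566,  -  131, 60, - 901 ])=[  -  901,-895, - 590,-566 , - 371,  -  265, - 219, - 131,-102, -429/5,60, 467,606,  642]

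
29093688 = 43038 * 676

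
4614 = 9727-5113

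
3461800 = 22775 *152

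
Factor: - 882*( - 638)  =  2^2*3^2*7^2*11^1*29^1 = 562716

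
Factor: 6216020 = 2^2*5^1*310801^1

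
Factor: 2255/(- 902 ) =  - 5/2= - 2^ ( - 1 )*5^1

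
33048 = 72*459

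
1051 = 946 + 105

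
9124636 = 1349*6764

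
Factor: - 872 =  - 2^3 * 109^1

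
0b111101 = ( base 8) 75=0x3D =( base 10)61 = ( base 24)2D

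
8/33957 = 8/33957 = 0.00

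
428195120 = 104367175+323827945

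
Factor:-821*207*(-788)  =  133918236 = 2^2*3^2*23^1*197^1*821^1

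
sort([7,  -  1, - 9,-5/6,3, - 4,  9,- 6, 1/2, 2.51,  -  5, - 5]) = [-9, -6 ,  -  5, - 5, - 4,-1,-5/6, 1/2, 2.51, 3 , 7,9] 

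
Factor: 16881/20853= 17/21 = 3^( - 1)*7^(-1)*17^1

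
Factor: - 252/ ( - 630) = 2/5 = 2^1*5^( - 1 )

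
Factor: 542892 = 2^2*3^1*7^1 * 23^1*281^1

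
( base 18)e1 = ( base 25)A3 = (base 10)253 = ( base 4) 3331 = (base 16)FD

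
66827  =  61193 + 5634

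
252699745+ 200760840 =453460585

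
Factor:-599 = - 599^1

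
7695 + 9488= 17183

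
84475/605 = 16895/121 = 139.63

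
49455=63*785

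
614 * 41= 25174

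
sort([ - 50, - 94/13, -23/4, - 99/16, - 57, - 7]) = [ - 57,- 50, - 94/13, - 7, -99/16,  -  23/4 ]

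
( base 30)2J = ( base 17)4B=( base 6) 211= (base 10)79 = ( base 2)1001111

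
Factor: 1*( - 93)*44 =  -2^2*3^1*11^1*31^1=- 4092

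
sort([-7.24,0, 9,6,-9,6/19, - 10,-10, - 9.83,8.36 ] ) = [  -  10, - 10,-9.83, -9, -7.24,0,6/19,6,8.36,9]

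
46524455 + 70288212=116812667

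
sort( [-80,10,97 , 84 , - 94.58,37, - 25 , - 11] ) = [ - 94.58, -80,  -  25, - 11,10, 37,  84, 97]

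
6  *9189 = 55134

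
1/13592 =1/13592 = 0.00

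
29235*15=438525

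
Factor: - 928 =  - 2^5 * 29^1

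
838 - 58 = 780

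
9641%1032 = 353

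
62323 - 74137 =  - 11814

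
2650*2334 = 6185100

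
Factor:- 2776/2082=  - 2^2*3^( - 1 ) = - 4/3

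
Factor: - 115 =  - 5^1*23^1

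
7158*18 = 128844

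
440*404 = 177760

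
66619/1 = 66619 = 66619.00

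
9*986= 8874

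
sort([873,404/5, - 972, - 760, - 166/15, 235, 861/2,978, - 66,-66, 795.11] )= [ - 972,-760, - 66, - 66,-166/15, 404/5 , 235, 861/2, 795.11, 873,  978 ]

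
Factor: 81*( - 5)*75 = -3^5*5^3 =- 30375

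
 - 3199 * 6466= - 20684734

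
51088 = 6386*8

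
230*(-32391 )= - 7449930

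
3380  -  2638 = 742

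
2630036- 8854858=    - 6224822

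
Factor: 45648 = 2^4*3^2*317^1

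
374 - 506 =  - 132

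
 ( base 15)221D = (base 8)16074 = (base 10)7228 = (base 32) 71s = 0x1C3C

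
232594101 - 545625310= - 313031209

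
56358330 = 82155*686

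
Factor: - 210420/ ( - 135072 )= 2^ (-3 )*5^1*67^( - 1 )*167^1 = 835/536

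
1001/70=143/10 = 14.30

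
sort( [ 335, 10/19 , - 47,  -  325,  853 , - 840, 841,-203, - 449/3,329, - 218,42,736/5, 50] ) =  [ - 840, - 325, - 218, - 203, - 449/3, - 47,10/19 , 42,50,736/5,329,335,841, 853 ]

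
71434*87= 6214758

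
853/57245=853/57245 = 0.01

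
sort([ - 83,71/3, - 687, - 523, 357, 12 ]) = [ - 687, - 523, - 83, 12 , 71/3, 357]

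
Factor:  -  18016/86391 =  - 2^5* 3^( - 2)* 29^( - 1 )*331^( - 1 )*563^1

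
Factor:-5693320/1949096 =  - 711665/243637 = - 5^1*19^( - 1)*317^1*449^1*12823^( -1) 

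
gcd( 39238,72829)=1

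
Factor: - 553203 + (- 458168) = -1011371^1 = -1011371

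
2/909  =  2/909 = 0.00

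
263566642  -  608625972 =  - 345059330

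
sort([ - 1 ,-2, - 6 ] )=[ - 6,-2 , - 1]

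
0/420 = 0 = 0.00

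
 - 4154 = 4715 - 8869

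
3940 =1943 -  - 1997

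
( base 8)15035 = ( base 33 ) 64j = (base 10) 6685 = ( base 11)5028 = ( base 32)6GT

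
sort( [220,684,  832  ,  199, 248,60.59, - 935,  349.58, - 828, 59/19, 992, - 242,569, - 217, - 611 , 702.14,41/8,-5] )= [ - 935, - 828,-611, - 242, - 217, - 5,59/19,41/8, 60.59 , 199, 220,248 , 349.58, 569,684,702.14 , 832, 992]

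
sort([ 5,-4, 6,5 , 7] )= [  -  4,  5, 5, 6, 7]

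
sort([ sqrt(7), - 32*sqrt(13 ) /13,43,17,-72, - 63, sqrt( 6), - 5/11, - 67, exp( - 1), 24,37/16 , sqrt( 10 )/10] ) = [ - 72,-67, - 63,  -  32*sqrt(13)/13, - 5/11,sqrt(10)/10,exp(-1), 37/16,sqrt(6),sqrt(7 ),17,24,  43 ] 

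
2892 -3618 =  - 726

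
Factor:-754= - 2^1*13^1 * 29^1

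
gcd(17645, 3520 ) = 5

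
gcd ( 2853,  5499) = 9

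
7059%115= 44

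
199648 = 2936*68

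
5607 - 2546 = 3061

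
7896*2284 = 18034464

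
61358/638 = 2789/29 = 96.17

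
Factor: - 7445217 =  - 3^1 *13^1*349^1*547^1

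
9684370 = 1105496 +8578874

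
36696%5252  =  5184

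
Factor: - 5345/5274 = -2^( - 1)*3^( - 2)*5^1*293^(-1) * 1069^1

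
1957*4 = 7828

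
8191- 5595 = 2596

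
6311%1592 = 1535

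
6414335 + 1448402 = 7862737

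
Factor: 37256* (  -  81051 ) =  - 3019636056 = - 2^3*3^1*4657^1*27017^1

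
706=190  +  516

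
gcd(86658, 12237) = 3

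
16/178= 8/89 = 0.09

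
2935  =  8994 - 6059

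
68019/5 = 68019/5 = 13603.80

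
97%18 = 7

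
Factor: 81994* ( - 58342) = - 2^2*11^1* 31^1*941^1*3727^1 = - 4783693948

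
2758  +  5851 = 8609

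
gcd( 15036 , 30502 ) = 2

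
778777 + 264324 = 1043101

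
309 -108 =201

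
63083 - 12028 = 51055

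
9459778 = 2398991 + 7060787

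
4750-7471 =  - 2721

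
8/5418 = 4/2709 = 0.00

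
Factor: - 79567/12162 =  - 2^ (-1)*3^(-1 )*251^1* 317^1 * 2027^( - 1 )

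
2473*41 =101393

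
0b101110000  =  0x170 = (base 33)b5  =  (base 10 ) 368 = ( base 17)14b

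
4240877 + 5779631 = 10020508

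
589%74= 71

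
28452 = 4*7113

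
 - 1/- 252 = 1/252= 0.00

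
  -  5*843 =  - 4215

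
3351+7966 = 11317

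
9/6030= 1/670  =  0.00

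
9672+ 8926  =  18598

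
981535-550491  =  431044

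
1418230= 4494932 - 3076702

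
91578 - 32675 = 58903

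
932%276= 104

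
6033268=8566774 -2533506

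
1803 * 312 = 562536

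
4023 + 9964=13987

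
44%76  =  44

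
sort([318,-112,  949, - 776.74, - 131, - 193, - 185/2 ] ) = [ - 776.74, - 193, - 131, - 112, - 185/2,318,949]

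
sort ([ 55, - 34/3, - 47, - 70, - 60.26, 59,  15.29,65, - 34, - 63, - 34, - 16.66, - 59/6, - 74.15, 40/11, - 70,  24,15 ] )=[ - 74.15,-70, - 70,  -  63, - 60.26, - 47,  -  34, - 34, - 16.66, - 34/3, - 59/6, 40/11,15, 15.29,24, 55,59, 65 ] 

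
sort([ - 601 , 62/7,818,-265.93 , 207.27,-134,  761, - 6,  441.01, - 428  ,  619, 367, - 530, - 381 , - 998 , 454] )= [-998,-601, - 530,-428, - 381,- 265.93 , - 134,-6,  62/7,207.27,  367 , 441.01 , 454,619,761, 818] 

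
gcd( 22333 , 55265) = 1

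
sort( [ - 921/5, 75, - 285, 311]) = [ - 285, - 921/5,75,  311]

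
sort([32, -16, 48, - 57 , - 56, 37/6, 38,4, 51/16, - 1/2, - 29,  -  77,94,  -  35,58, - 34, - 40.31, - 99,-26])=[-99, - 77 ,-57, - 56, - 40.31, - 35, - 34 ,-29, - 26, - 16,-1/2,  51/16,4,37/6, 32,38 , 48, 58, 94 ] 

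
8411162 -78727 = 8332435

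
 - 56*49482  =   - 2770992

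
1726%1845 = 1726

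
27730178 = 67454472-39724294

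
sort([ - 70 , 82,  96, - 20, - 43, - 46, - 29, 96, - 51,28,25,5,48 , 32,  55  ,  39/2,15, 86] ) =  [ - 70, - 51, - 46, -43, - 29, - 20,5 , 15 , 39/2, 25 , 28, 32,48,55, 82, 86,96, 96]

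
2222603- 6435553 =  - 4212950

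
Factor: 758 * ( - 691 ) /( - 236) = 261889/118 = 2^( - 1 )*59^ ( - 1)*379^1*691^1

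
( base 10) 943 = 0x3AF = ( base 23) 1I0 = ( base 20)273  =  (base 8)1657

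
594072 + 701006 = 1295078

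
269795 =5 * 53959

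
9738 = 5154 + 4584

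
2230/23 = 2230/23=96.96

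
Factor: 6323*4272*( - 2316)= - 62559458496= - 2^6* 3^2*89^1*193^1*6323^1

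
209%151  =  58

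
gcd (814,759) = 11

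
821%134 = 17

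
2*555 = 1110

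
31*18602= 576662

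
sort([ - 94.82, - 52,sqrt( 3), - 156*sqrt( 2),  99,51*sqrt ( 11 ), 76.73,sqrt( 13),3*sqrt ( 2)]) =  [ - 156*sqrt ( 2), - 94.82,  -  52,sqrt ( 3),sqrt( 13 ),  3 * sqrt( 2 ), 76.73,99,51* sqrt( 11) ] 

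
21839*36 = 786204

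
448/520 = 56/65 = 0.86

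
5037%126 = 123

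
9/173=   9/173 = 0.05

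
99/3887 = 99/3887=0.03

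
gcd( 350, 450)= 50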